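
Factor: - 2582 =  - 2^1*1291^1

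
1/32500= 1/32500 =0.00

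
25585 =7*3655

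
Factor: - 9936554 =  - 2^1*  31^1*139^1*1153^1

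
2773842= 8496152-5722310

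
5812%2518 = 776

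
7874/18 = 3937/9=437.44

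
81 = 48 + 33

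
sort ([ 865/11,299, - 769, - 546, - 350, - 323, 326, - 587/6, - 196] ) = [- 769, - 546, - 350, - 323, - 196,-587/6 , 865/11,  299,326]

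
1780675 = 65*27395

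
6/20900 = 3/10450 = 0.00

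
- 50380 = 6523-56903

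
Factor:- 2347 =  - 2347^1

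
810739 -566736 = 244003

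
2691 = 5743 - 3052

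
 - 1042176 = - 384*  2714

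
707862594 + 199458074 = 907320668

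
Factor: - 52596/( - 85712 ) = 2^( - 2 )*3^3*11^( -1 )= 27/44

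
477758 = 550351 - 72593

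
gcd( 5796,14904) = 828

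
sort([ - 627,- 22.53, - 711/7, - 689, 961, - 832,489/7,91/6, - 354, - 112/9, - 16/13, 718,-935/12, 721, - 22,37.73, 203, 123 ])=[ - 832, - 689, - 627, - 354 , - 711/7, - 935/12,  -  22.53,-22, - 112/9, - 16/13, 91/6 , 37.73, 489/7,123, 203,718 , 721  ,  961 ] 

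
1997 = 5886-3889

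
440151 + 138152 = 578303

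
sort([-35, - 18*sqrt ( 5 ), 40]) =[ - 18*sqrt( 5), - 35, 40]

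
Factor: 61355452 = 2^2*103^1*148921^1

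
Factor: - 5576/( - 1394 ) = 2^2 = 4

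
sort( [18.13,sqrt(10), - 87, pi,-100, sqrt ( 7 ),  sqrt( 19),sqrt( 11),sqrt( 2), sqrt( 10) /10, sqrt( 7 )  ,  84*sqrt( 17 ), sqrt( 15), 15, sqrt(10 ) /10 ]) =[-100, - 87, sqrt( 10)/10,sqrt (10)/10,sqrt( 2), sqrt ( 7), sqrt( 7 ),  pi, sqrt( 10 ), sqrt( 11),sqrt( 15),sqrt(19), 15, 18.13, 84*sqrt(17) ]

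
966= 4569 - 3603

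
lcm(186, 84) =2604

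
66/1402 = 33/701 = 0.05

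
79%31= 17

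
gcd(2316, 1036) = 4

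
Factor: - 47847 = -3^1 *41^1*389^1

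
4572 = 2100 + 2472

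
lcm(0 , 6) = 0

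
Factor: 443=443^1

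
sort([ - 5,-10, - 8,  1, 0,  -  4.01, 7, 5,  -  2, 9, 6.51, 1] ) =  [ - 10,  -  8 ,-5,-4.01, - 2, 0, 1, 1,5, 6.51, 7, 9 ]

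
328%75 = 28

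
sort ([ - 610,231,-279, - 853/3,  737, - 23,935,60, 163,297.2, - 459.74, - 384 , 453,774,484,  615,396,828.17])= [-610, - 459.74, - 384, - 853/3,-279, - 23, 60,163,231,297.2, 396,453,484, 615, 737, 774,828.17,935]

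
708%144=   132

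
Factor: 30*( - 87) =- 2610 = -2^1*3^2*5^1* 29^1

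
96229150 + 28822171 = 125051321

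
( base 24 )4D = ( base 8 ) 155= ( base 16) 6d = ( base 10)109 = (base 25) 49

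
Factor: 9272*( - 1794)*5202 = -86529901536 = - 2^5*3^3*13^1*17^2*19^1*23^1*61^1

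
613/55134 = 613/55134 = 0.01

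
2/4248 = 1/2124 = 0.00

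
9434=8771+663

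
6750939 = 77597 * 87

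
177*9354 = 1655658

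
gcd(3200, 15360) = 640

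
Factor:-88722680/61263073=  - 2^3*5^1*271^ ( - 1)*226063^( - 1 )*2218067^1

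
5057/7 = 722  +  3/7= 722.43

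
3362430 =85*39558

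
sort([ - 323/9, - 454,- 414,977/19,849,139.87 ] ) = [ - 454, - 414,  -  323/9 , 977/19, 139.87, 849]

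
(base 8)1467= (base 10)823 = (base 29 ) SB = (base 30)RD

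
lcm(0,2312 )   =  0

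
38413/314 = 122+105/314 = 122.33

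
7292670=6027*1210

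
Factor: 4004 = 2^2*7^1 * 11^1*13^1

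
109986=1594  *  69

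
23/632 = 23/632  =  0.04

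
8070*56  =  451920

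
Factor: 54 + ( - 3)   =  51=3^1*17^1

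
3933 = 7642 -3709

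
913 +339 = 1252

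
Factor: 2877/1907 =3^1*7^1*137^1 * 1907^(  -  1 )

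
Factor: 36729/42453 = 7^1*11^1*89^( - 1) = 77/89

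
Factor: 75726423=3^2*211^1*39877^1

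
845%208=13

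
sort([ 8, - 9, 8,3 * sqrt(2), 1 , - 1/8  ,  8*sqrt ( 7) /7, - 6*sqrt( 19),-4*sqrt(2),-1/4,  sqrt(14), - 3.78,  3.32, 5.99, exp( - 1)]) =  [ - 6* sqrt( 19) , - 9, - 4*sqrt( 2 ), - 3.78,-1/4, - 1/8,exp( - 1), 1, 8 * sqrt( 7)/7, 3.32,sqrt(14), 3*sqrt (2), 5.99,8,8]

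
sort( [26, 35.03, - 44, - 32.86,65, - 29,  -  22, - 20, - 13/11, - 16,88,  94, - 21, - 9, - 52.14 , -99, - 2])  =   [-99, - 52.14, - 44 , - 32.86, - 29,-22, -21, - 20, - 16, - 9, - 2, -13/11, 26, 35.03,65,88, 94]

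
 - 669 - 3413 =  - 4082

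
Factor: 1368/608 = 9/4 = 2^(-2) * 3^2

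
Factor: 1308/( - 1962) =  - 2^1*3^( - 1) = - 2/3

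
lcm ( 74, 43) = 3182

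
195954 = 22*8907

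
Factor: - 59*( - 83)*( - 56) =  - 2^3*7^1*59^1 * 83^1 = - 274232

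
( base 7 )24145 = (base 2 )1100001110000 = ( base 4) 1201300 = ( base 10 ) 6256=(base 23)BJ0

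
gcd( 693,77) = 77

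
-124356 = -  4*31089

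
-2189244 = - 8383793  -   - 6194549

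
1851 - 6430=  - 4579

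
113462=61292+52170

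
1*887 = 887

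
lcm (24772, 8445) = 371580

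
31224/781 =31224/781 = 39.98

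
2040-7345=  -5305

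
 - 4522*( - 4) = 18088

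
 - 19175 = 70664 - 89839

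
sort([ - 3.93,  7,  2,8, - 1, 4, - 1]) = [- 3.93,-1, - 1,2, 4, 7, 8 ] 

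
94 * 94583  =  8890802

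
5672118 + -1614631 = 4057487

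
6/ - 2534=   -  1 + 1264/1267 =- 0.00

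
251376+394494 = 645870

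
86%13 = 8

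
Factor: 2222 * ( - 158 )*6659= -2^2*11^1*79^1* 101^1*6659^1 = - 2337815084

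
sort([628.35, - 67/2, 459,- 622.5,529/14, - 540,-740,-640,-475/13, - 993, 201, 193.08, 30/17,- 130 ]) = [ - 993,-740,  -  640 , - 622.5,  -  540,- 130,-475/13, - 67/2, 30/17, 529/14,193.08,201,459,628.35] 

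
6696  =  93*72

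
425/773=425/773  =  0.55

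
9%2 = 1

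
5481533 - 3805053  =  1676480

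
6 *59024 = 354144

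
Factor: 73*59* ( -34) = -2^1*17^1*59^1 *73^1 = - 146438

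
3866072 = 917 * 4216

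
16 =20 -4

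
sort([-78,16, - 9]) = [-78, - 9,16 ] 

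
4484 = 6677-2193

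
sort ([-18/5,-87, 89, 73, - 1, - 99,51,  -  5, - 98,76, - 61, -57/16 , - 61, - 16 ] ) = [  -  99, - 98,  -  87, -61, - 61,-16, - 5,-18/5, - 57/16,-1 , 51,73, 76,89]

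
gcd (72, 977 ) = 1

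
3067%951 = 214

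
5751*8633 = 49648383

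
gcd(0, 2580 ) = 2580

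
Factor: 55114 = 2^1*17^1*1621^1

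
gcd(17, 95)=1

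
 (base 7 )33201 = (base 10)8331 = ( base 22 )H4F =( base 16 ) 208b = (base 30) 97l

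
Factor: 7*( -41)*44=- 2^2 *7^1*11^1*41^1 = -  12628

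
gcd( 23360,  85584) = 16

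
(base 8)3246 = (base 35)1dm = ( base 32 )1l6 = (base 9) 2301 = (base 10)1702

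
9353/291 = 32+41/291 = 32.14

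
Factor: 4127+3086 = 7213^1 = 7213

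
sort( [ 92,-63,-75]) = [ - 75 ,-63, 92 ]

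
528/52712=6/599  =  0.01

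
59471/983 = 60+491/983 = 60.50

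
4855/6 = 4855/6 =809.17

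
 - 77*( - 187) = 14399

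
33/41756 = 3/3796=0.00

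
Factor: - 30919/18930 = - 49/30 = -2^( - 1 )*3^ ( - 1 )*5^(-1)*7^2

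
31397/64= 490 + 37/64  =  490.58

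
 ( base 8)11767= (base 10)5111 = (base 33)4mt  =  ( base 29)627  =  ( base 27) 708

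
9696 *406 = 3936576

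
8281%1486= 851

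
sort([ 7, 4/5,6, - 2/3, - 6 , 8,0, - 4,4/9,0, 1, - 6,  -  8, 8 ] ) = [ - 8, - 6, - 6, -4, - 2/3, 0,0, 4/9, 4/5, 1,6, 7, 8, 8 ]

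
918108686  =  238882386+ 679226300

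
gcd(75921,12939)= 3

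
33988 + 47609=81597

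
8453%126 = 11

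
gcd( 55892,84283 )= 89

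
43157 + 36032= 79189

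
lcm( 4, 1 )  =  4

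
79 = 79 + 0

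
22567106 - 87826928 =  - 65259822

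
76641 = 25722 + 50919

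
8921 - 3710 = 5211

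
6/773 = 6/773=0.01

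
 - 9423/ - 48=196+5/16= 196.31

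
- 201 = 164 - 365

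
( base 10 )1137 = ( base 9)1503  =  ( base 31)15l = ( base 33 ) 11F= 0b10001110001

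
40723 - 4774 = 35949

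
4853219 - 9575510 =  - 4722291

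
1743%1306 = 437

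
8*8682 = 69456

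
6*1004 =6024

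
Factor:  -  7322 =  - 2^1*7^1*523^1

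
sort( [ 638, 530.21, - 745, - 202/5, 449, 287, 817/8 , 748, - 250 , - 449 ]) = [ - 745, - 449, - 250, - 202/5,  817/8,  287,  449,530.21, 638,748]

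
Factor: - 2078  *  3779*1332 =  - 10459878984 = - 2^3*3^2*37^1*1039^1 * 3779^1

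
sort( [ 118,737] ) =[118, 737]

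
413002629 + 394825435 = 807828064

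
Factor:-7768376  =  -2^3*7^1*11^1*12611^1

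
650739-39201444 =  - 38550705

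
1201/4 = 300 + 1/4 =300.25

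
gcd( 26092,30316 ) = 44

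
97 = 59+38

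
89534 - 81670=7864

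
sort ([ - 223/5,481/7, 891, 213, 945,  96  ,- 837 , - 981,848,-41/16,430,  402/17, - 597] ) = [ - 981,  -  837 , - 597,-223/5, -41/16 , 402/17,481/7, 96, 213, 430,848,891,  945] 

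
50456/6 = 25228/3 = 8409.33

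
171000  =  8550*20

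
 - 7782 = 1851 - 9633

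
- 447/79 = - 447/79 = - 5.66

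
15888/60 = 264 +4/5 = 264.80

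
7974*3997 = 31872078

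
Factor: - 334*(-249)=83166 = 2^1*3^1 * 83^1 * 167^1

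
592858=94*6307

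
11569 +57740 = 69309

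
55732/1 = 55732 = 55732.00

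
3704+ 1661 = 5365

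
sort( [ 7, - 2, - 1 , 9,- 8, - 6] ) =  [ - 8, - 6 , - 2, - 1, 7 , 9 ] 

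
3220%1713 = 1507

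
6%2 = 0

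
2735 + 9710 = 12445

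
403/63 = 403/63 = 6.40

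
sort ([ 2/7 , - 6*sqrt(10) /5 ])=[ - 6 *sqrt(10) /5,2/7 ]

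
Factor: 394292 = 2^2*98573^1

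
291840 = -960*( - 304)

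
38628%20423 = 18205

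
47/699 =47/699 =0.07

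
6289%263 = 240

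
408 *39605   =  16158840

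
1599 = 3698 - 2099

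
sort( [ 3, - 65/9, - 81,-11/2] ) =[ - 81, - 65/9, - 11/2, 3 ] 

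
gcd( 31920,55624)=8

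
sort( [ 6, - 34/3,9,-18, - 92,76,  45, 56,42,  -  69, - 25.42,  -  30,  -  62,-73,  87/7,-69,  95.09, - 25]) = [ - 92, - 73, - 69,-69 , - 62,  -  30, - 25.42, - 25, - 18, - 34/3,6,9,87/7,42 , 45,56, 76 , 95.09]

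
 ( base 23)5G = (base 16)83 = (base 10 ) 131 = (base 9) 155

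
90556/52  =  22639/13 = 1741.46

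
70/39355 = 14/7871 = 0.00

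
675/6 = 225/2 = 112.50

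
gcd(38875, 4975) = 25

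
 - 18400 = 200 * ( - 92) 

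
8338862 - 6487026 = 1851836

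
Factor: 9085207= 23^1*29^1*53^1*257^1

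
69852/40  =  1746  +  3/10 = 1746.30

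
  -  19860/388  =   - 4965/97 = -51.19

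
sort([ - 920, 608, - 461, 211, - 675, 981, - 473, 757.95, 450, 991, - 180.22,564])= [ - 920, - 675,  -  473, - 461,  -  180.22, 211 , 450, 564, 608, 757.95,981, 991]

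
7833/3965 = 7833/3965  =  1.98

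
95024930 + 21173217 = 116198147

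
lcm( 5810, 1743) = 17430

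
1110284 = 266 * 4174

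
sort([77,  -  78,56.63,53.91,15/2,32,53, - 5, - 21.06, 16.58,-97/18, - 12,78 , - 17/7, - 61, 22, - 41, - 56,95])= [ - 78 , - 61,-56, - 41, - 21.06, - 12, - 97/18, - 5, - 17/7 , 15/2,16.58, 22,32,53,53.91,56.63,77, 78, 95]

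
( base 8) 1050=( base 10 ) 552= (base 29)j1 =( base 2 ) 1000101000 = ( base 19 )1A1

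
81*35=2835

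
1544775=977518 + 567257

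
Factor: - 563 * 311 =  -175093 = - 311^1 *563^1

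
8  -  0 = 8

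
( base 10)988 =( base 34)t2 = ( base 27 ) 19G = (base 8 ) 1734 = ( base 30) 12s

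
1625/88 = 18 + 41/88 = 18.47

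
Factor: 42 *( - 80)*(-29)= 2^5 * 3^1*5^1*7^1 * 29^1 = 97440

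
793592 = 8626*92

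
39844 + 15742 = 55586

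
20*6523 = 130460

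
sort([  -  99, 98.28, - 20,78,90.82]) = [ -99, - 20,78,90.82, 98.28 ]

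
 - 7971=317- 8288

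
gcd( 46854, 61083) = 9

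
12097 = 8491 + 3606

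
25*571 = 14275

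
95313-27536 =67777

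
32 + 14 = 46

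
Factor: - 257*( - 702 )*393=70902702= 2^1*3^4*13^1*131^1*257^1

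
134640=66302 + 68338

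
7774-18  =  7756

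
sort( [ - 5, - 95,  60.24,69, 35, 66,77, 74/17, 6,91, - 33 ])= [ - 95 , - 33, - 5, 74/17,6,35,  60.24,66, 69,  77, 91 ]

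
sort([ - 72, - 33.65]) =[ - 72,- 33.65] 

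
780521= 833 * 937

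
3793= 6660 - 2867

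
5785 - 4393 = 1392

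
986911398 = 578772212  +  408139186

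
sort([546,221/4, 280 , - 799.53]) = [-799.53,221/4,  280,546 ] 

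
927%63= 45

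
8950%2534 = 1348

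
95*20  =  1900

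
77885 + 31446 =109331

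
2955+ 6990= 9945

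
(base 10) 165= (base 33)50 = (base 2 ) 10100101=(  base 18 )93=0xa5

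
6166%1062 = 856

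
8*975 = 7800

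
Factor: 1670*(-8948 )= - 14943160  =  -2^3*5^1*167^1*2237^1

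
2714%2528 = 186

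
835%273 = 16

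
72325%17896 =741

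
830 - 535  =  295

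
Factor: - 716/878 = - 358/439 = - 2^1*179^1* 439^( - 1 ) 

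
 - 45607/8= -45607/8 = -5700.88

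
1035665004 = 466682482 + 568982522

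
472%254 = 218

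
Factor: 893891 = 173^1*5167^1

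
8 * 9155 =73240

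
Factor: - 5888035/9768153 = - 3^( -1 )*5^1*17^1*53^1*1307^1*3256051^( - 1)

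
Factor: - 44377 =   -  199^1 * 223^1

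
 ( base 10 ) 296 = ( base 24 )c8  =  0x128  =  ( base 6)1212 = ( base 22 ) da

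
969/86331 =323/28777=0.01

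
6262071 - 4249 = 6257822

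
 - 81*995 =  - 80595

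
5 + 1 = 6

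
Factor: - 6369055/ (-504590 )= 1273811/100918 = 2^( - 1) * 7^1*11^1*71^1*233^1*50459^( - 1 ) 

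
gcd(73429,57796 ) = 1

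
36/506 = 18/253 = 0.07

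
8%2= 0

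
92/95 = 92/95 = 0.97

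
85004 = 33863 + 51141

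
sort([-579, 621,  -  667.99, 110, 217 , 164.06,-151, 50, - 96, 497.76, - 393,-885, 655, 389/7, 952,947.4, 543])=[ - 885  , - 667.99 , - 579, -393, - 151, - 96, 50,  389/7, 110, 164.06,217, 497.76,  543, 621, 655  ,  947.4, 952 ]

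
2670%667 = 2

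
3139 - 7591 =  - 4452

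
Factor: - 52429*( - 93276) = 4890367404  =  2^2 * 3^2 * 13^1*37^1*109^1 * 2591^1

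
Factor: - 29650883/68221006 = -2^( - 1 ) * 7^( - 1 )*263^1*112741^1*4872929^( -1 )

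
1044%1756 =1044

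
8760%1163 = 619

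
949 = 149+800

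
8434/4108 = 2 + 109/2054 = 2.05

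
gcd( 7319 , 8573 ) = 1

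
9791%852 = 419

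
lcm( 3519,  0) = 0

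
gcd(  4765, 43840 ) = 5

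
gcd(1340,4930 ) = 10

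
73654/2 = 36827 =36827.00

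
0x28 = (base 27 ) 1d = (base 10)40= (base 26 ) 1e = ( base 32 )18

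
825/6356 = 825/6356 = 0.13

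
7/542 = 7/542=0.01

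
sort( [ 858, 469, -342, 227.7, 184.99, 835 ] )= [ - 342 , 184.99,227.7, 469,835,858]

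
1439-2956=-1517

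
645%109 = 100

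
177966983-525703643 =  - 347736660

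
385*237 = 91245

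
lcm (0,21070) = 0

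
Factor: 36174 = 2^1*3^1*6029^1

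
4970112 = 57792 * 86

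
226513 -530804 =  - 304291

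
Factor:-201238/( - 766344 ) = 2^( - 2)*3^( - 1)*37^( - 1)*239^1*421^1 * 863^( - 1 ) = 100619/383172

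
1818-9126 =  - 7308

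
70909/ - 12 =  - 5910  +  11/12 = - 5909.08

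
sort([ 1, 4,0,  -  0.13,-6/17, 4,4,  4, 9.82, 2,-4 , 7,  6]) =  [- 4,  -  6/17,- 0.13, 0,1, 2, 4, 4,  4,4,6,7,9.82]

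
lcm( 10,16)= 80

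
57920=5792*10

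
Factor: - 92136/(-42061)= 2^3*3^1*11^1*349^1*42061^(-1)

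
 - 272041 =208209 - 480250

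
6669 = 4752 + 1917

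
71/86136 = 71/86136 = 0.00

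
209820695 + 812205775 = 1022026470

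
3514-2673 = 841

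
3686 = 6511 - 2825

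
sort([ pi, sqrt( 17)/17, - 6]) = [  -  6, sqrt(17 )/17,pi ] 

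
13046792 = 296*44077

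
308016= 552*558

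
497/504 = 71/72 = 0.99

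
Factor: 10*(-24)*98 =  - 2^5 * 3^1 * 5^1 * 7^2 = - 23520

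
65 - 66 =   -  1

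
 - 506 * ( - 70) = 35420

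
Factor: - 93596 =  - 2^2*23399^1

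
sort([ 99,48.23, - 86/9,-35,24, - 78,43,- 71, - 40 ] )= [-78, - 71,-40,-35, - 86/9,24,43,48.23, 99 ]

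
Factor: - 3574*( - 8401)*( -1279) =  - 2^1*31^1 * 271^1*1279^1*1787^1 = -38402197546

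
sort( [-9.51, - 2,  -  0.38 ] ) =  [ - 9.51, - 2,-0.38]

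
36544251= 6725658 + 29818593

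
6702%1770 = 1392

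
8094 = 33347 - 25253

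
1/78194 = 1/78194 = 0.00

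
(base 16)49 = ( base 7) 133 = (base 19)3g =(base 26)2l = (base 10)73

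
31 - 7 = 24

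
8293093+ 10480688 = 18773781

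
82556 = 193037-110481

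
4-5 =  -1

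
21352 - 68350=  - 46998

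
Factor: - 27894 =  - 2^1*3^1 *4649^1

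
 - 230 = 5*( - 46) 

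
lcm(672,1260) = 10080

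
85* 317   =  26945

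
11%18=11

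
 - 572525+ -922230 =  - 1494755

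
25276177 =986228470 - 960952293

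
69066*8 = 552528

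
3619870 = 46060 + 3573810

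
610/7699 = 610/7699 = 0.08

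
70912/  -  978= - 35456/489=- 72.51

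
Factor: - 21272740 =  - 2^2*5^1*1063637^1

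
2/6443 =2/6443=0.00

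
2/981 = 2/981  =  0.00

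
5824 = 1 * 5824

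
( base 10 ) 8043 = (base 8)17553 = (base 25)cli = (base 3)102000220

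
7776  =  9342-1566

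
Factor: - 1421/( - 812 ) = 7/4 = 2^( - 2 )*7^1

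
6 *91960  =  551760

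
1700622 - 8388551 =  - 6687929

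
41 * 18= 738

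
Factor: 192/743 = 2^6*3^1*743^( - 1)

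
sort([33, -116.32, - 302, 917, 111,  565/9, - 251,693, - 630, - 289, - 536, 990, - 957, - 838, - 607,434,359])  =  [ - 957, - 838, - 630  , - 607, - 536, - 302, - 289,  -  251 , - 116.32,33, 565/9,111,  359,434, 693, 917 , 990 ]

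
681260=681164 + 96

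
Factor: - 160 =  - 2^5* 5^1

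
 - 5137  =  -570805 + 565668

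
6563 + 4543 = 11106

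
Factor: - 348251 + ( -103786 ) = - 452037 = -  3^1*53^1*2843^1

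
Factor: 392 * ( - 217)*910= - 2^4 * 5^1*7^4 * 13^1 * 31^1= - 77408240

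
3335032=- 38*(-87764)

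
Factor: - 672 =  - 2^5*3^1*7^1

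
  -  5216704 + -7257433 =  -12474137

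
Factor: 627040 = 2^5 *5^1 * 3919^1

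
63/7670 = 63/7670 = 0.01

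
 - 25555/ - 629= 25555/629 = 40.63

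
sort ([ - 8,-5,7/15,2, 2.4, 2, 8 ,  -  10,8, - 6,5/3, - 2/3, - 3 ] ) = [ - 10 , - 8, - 6, - 5,-3, - 2/3,7/15,5/3, 2,2, 2.4, 8 , 8 ] 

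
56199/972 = 18733/324 = 57.82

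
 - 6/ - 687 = 2/229 = 0.01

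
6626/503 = 13 + 87/503 = 13.17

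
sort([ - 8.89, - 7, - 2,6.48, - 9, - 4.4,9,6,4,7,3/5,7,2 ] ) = [-9,  -  8.89, -7 , - 4.4, - 2, 3/5,2, 4 , 6, 6.48,7,7,9]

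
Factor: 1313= 13^1*101^1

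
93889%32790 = 28309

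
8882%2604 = 1070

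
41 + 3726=3767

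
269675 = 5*53935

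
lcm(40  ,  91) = 3640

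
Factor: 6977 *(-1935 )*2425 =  - 32738700375 = - 3^2*5^3*43^1*97^1*6977^1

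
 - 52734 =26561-79295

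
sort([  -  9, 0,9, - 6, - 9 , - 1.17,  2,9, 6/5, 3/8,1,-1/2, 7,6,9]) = [ - 9, - 9,-6, - 1.17, - 1/2,0, 3/8,1,6/5,2, 6,7, 9 , 9,9]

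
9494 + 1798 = 11292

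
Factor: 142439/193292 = 563/764  =  2^( - 2) * 191^( - 1 )*563^1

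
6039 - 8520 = -2481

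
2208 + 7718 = 9926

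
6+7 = 13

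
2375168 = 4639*512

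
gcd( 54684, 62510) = 14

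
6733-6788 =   -  55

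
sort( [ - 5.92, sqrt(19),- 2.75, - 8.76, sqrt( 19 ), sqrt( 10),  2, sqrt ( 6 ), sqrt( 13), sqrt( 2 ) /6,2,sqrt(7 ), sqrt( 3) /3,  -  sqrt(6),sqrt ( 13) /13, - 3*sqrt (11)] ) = [ - 3 * sqrt( 11) , - 8.76, - 5.92, - 2.75, - sqrt( 6),sqrt( 2) /6,sqrt( 13 ) /13, sqrt( 3) /3,2, 2,sqrt(6 ) , sqrt ( 7), sqrt ( 10 ), sqrt( 13), sqrt( 19), sqrt(19)]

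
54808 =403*136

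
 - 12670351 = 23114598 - 35784949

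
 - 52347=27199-79546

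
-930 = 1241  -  2171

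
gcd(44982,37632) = 294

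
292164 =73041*4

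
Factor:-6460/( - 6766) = 190/199 = 2^1*5^1*19^1* 199^( - 1 ) 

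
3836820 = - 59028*(-65 )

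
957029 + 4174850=5131879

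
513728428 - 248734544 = 264993884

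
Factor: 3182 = 2^1*37^1*43^1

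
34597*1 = 34597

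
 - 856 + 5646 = 4790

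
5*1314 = 6570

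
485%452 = 33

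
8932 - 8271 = 661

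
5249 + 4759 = 10008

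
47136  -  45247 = 1889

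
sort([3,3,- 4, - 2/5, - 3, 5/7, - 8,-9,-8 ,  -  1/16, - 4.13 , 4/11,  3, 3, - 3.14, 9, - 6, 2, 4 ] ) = [ - 9, - 8, - 8, - 6, - 4.13, - 4,  -  3.14 , - 3, - 2/5, - 1/16,4/11,5/7, 2,3, 3, 3, 3,4, 9]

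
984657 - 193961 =790696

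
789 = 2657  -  1868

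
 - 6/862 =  - 3/431 = -0.01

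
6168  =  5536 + 632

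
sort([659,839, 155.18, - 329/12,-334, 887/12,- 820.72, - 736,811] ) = [ - 820.72, - 736, - 334,  -  329/12, 887/12 , 155.18, 659,811,839] 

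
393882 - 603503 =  - 209621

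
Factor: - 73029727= - 1741^1*41947^1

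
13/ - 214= -13/214 =- 0.06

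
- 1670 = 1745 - 3415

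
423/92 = 423/92 =4.60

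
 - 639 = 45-684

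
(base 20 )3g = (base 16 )4c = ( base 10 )76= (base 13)5b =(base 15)51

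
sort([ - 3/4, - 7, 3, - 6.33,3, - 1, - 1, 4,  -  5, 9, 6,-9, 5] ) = [ - 9,  -  7, - 6.33,  -  5, - 1,-1, - 3/4,3, 3,4, 5, 6,9] 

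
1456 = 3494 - 2038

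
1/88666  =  1/88666 = 0.00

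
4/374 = 2/187 = 0.01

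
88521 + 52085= 140606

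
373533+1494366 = 1867899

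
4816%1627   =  1562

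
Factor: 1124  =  2^2*281^1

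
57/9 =6 + 1/3 = 6.33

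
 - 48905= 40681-89586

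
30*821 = 24630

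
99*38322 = 3793878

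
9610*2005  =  19268050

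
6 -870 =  - 864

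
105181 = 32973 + 72208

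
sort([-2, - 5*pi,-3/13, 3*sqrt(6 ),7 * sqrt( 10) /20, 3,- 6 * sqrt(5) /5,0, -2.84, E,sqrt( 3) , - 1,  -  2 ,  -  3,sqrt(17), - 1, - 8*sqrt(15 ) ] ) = [  -  8*sqrt(15), - 5*pi,- 3, - 2.84, - 6 * sqrt( 5 )/5, - 2, - 2 , - 1,  -  1, - 3/13 , 0 , 7 * sqrt(10) /20,sqrt(3),E,3,sqrt( 17 ), 3* sqrt( 6) ]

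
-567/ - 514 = 567/514 =1.10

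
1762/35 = 1762/35 = 50.34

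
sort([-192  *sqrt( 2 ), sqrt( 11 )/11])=[ - 192*sqrt(2), sqrt(11 )/11]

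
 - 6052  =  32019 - 38071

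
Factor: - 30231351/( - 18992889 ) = 3359039/2110321 = 2110321^( - 1 )*3359039^1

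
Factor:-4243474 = - 2^1*2121737^1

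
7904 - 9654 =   -  1750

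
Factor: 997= 997^1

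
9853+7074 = 16927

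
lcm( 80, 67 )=5360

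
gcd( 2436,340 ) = 4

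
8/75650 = 4/37825 = 0.00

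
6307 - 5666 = 641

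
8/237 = 8/237=   0.03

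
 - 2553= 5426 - 7979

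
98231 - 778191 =-679960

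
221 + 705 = 926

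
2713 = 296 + 2417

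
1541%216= 29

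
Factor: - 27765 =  - 3^2*5^1  *  617^1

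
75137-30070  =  45067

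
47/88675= 47/88675 = 0.00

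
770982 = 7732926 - 6961944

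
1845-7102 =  - 5257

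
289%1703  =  289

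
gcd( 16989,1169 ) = 7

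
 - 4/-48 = 1/12= 0.08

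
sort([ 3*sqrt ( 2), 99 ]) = [3* sqrt( 2 ),99 ]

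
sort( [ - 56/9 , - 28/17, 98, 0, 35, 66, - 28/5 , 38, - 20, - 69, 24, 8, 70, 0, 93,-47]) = [ - 69, - 47,  -  20, -56/9, - 28/5, - 28/17, 0, 0,8, 24, 35, 38 , 66, 70, 93, 98 ] 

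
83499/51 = 1637+4/17 = 1637.24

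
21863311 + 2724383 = 24587694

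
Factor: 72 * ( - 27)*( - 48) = 2^7*3^6 =93312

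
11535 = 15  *769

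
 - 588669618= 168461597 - 757131215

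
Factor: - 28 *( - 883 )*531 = 2^2*3^2*7^1*59^1*883^1=13128444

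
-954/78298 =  - 1  +  38672/39149 = -  0.01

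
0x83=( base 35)3Q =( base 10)131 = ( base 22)5L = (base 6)335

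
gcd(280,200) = 40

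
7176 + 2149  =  9325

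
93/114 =31/38 = 0.82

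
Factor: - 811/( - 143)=11^( - 1)*13^( - 1 )*811^1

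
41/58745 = 41/58745 = 0.00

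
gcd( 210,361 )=1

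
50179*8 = 401432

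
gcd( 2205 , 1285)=5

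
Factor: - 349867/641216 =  - 2^(-6 )*7^1 *43^ ( - 1) * 151^1*233^(  -  1 )*331^1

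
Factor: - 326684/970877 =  - 2^2*81671^1*970877^ ( - 1 ) 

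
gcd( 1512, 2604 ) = 84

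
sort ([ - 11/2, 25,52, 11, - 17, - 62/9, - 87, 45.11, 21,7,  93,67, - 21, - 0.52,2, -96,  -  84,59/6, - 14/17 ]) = [- 96, - 87,  -  84, - 21, - 17, - 62/9, - 11/2, - 14/17, - 0.52,2,7, 59/6, 11, 21, 25 , 45.11,52,67,93]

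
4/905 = 4/905 = 0.00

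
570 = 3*190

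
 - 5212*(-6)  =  31272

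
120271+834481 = 954752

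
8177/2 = 8177/2=4088.50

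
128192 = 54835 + 73357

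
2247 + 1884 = 4131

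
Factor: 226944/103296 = 591/269 = 3^1*197^1*269^( - 1)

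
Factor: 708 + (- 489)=3^1*73^1 = 219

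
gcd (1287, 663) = 39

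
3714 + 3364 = 7078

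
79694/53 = 79694/53 = 1503.66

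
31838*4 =127352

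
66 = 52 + 14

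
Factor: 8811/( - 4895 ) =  - 3^2*5^( - 1) = - 9/5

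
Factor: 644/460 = 5^ ( - 1 )*7^1 =7/5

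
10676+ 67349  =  78025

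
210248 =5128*41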